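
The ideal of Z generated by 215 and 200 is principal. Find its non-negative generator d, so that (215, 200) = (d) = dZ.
(215, 200) = (5); d = 5

In the PID Z, (a, b) is generated by gcd(a, b). Compute gcd(215, 200) with the extended Euclidean algorithm, tracking rows (r, s, t) with s·215 + t·200 = r:
  row A: (215, 1, 0)   [1·215 + 0·200 = 215]
  row B: (200, 0, 1)   [0·215 + 1·200 = 200]
  215 = 1·200 + 15   → row C = row A − 1·row B = (15, 1, −1)   [check: 1·215 − 1·200 = 15]
  200 = 13·15 + 5   → row D = row B − 13·row C = (5, −13, 14)   [check: −13·215 + 14·200 = 5]
  15 = 3·5 + 0   → remainder 0, stop. gcd = 5 (last nonzero row D).
So gcd(215, 200) = 5, with Bézout identity −13·215 + 14·200 = 5. Containment (⊇): the Bézout identity exhibits 5 as an element of (215, 200), giving (5) ⊆ (215, 200). Containment (⊆): since 5 | 215 and 5 | 200 (215 = 5·43, 200 = 5·40), every Z-linear combination of 215 and 200 is divisible by 5, so (215, 200) ⊆ (5). Therefore (215, 200) = (5), d = 5.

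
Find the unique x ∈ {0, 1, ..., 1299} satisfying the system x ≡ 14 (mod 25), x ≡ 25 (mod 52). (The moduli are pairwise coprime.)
The moduli 25, 52 are pairwise coprime, so by the CRT there is a unique solution mod 25·52 = 1300.
Solve by successive substitution. Start with x ≡ 14 (mod 25).
  Combine with x ≡ 25 (mod 52): write x = 14 + 25·t and require 14 + 25·t ≡ 25 (mod 52), i.e. 25·t ≡ 25 − 14 ≡ 11 (mod 52). Since 25^(−1) ≡ 25 (mod 52), t ≡ 25·11 ≡ 15 (mod 52). So x ≡ 14 + 25·15 = 389 (mod 1300).
Unique solution in [0, 1300): x = 389.

Final answer: x ≡ 389 (mod 1300); the representative in [0, 1300) is 389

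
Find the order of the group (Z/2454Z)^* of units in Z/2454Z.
(Z/2454Z)^* consists of the classes a with gcd(a, 2454) = 1, so its order is φ(2454). φ is multiplicative, with φ(p^e) = p^e − p^(e−1). Factorise 2454 = 2 · 3 · 409. Then
  φ(2454) = (2 − 1) · (3 − 1) · (409 − 1) = 1 · 2 · 408 = 816.
Thus |(Z/2454Z)^*| = 816.

Final answer: |(Z/2454Z)^*| = 816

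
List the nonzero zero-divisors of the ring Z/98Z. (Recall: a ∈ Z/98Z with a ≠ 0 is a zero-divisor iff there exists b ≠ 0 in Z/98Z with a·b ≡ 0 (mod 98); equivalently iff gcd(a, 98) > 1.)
nonzero zero-divisors of Z/98Z = {2, 4, 6, 7, 8, 10, 12, 14, 16, 18, 20, 21, 22, 24, 26, 28, 30, 32, 34, 35, 36, 38, 40, 42, 44, 46, 48, 49, 50, 52, 54, 56, 58, 60, 62, 63, 64, 66, 68, 70, 72, 74, 76, 77, 78, 80, 82, 84, 86, 88, 90, 91, 92, 94, 96}

An element a ∈ Z/98Z (with a ≠ 0) is a zero-divisor iff gcd(a, 98) > 1 (because a is a unit precisely when gcd(a, n) = 1, and in Z/nZ every nonzero, non-unit element is a zero-divisor). Scan a = 1, ..., 97 and keep those with gcd(a, 98) > 1:
  gcd(2, 98) = 2, gcd(4, 98) = 2, gcd(6, 98) = 2, gcd(7, 98) = 7, gcd(8, 98) = 2, gcd(10, 98) = 2, gcd(12, 98) = 2, gcd(14, 98) = 14, gcd(16, 98) = 2, gcd(18, 98) = 2, gcd(20, 98) = 2, gcd(21, 98) = 7, gcd(22, 98) = 2, gcd(24, 98) = 2, gcd(26, 98) = 2, gcd(28, 98) = 14, gcd(30, 98) = 2, gcd(32, 98) = 2, gcd(34, 98) = 2, gcd(35, 98) = 7, gcd(36, 98) = 2, gcd(38, 98) = 2, gcd(40, 98) = 2, gcd(42, 98) = 14, gcd(44, 98) = 2, gcd(46, 98) = 2, gcd(48, 98) = 2, gcd(49, 98) = 49, gcd(50, 98) = 2, gcd(52, 98) = 2, gcd(54, 98) = 2, gcd(56, 98) = 14, gcd(58, 98) = 2, gcd(60, 98) = 2, gcd(62, 98) = 2, gcd(63, 98) = 7, gcd(64, 98) = 2, gcd(66, 98) = 2, gcd(68, 98) = 2, gcd(70, 98) = 14, gcd(72, 98) = 2, gcd(74, 98) = 2, gcd(76, 98) = 2, gcd(77, 98) = 7, gcd(78, 98) = 2, gcd(80, 98) = 2, gcd(82, 98) = 2, gcd(84, 98) = 14, gcd(86, 98) = 2, gcd(88, 98) = 2, gcd(90, 98) = 2, gcd(91, 98) = 7, gcd(92, 98) = 2, gcd(94, 98) = 2, gcd(96, 98) = 2.
All other a ∈ {1, ..., 97} have gcd(a, 98) = 1 and are units. So the nonzero zero-divisors are exactly the 55 values of a appearing in this scan.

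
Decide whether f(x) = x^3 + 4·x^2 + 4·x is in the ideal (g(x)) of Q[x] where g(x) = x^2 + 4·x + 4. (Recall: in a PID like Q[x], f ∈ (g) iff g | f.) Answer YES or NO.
In Q[x] the ideal (g) consists of all multiples of g, so f ∈ (g) iff g | f, i.e. iff the remainder of f on division by g is 0. Divide f by g (g is monic, so eliminate the leading term of the running remainder at each step):
  leading term x^3: subtract (x)·g(x) = x^3 + 4·x^2 + 4·x, leaving 0
The remainder is 0, so f(x) = g(x) · h(x) with h(x) = x. Hence g | f, i.e. f ∈ (g).

Final answer: YES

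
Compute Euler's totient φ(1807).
φ is multiplicative, with φ(p^e) = p^e − p^(e−1). Factorise 1807 = 13 · 139. Then
  φ(1807) = (13 − 1) · (139 − 1) = 12 · 138 = 1656.

Final answer: φ(1807) = 1656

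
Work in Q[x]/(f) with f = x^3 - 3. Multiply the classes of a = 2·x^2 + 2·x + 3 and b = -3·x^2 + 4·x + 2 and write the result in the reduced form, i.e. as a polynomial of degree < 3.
a · b ≡ 3·x^2 - 2·x + 12 (mod f(x))

First multiply in Q[x] without reducing: a · b = -6·x^4 + 2·x^3 + 3·x^2 + 16·x + 6. Now divide by f(x) = x^3 - 3, eliminating the leading term at each step:
  leading term -6·x^4: subtract (-6·x)·f(x) = -6·x^4 + 18·x, leaving 2·x^3 + 3·x^2 - 2·x + 6
  leading term 2·x^3: subtract (2)·f(x) = 2·x^3 - 6, leaving 3·x^2 - 2·x + 12
The degree is now < 3, so this is the remainder. Hence a · b ≡ 3·x^2 - 2·x + 12 in Q[x]/(f).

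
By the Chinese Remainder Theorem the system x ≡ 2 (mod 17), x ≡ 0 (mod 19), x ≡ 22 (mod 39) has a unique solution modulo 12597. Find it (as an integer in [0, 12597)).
The moduli 17, 19, 39 are pairwise coprime, so by the CRT there is a unique solution mod 17·19·39 = 12597.
Solve by successive substitution. Start with x ≡ 2 (mod 17).
  Combine with x ≡ 0 (mod 19): write x = 2 + 17·t and require 2 + 17·t ≡ 0 (mod 19), i.e. 17·t ≡ 0 − 2 ≡ 17 (mod 19). Since 17^(−1) ≡ 9 (mod 19), t ≡ 9·17 ≡ 1 (mod 19). So x ≡ 2 + 17·1 = 19 (mod 323).
  Combine with x ≡ 22 (mod 39): write x = 19 + 323·t and require 19 + 323·t ≡ 22 (mod 39), i.e. 323·t ≡ 22 − 19 ≡ 3 (mod 39). Since 323^(−1) ≡ 32 (mod 39) (323 ≡ 11 (mod 39)), t ≡ 32·3 ≡ 18 (mod 39). So x ≡ 19 + 323·18 = 5833 (mod 12597).
Unique solution in [0, 12597): x = 5833.

Final answer: x ≡ 5833 (mod 12597); the representative in [0, 12597) is 5833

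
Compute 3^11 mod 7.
5

Use repeated squaring. Binary(11) = 1011. Walk through the bits of the exponent 11 left-to-right: at each bit after the leading one, square the running value, then multiply by 3 if the bit is 1 (always reducing mod 7):
  bit 1 = 1 (leading): start with 3.
  bit 2 = 0: square 3^2 = 9 ≡ 2 (mod 7).
  bit 3 = 1: square 2^2 = 4; bit is 1, so multiply 4·3 = 12 ≡ 5 (mod 7).
  bit 4 = 1: square 5^2 = 25 ≡ 4; bit is 1, so multiply 4·3 = 12 ≡ 5 (mod 7).
Final value: 3^11 ≡ 5 (mod 7).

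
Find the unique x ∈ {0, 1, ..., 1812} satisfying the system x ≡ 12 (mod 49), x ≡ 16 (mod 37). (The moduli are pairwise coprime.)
x ≡ 1237 (mod 1813); the representative in [0, 1813) is 1237

The moduli 49, 37 are pairwise coprime, so by the CRT there is a unique solution mod 49·37 = 1813.
Solve by successive substitution. Start with x ≡ 12 (mod 49).
  Combine with x ≡ 16 (mod 37): write x = 12 + 49·t and require 12 + 49·t ≡ 16 (mod 37), i.e. 49·t ≡ 16 − 12 ≡ 4 (mod 37). Since 49^(−1) ≡ 34 (mod 37) (49 ≡ 12 (mod 37)), t ≡ 34·4 ≡ 25 (mod 37). So x ≡ 12 + 49·25 = 1237 (mod 1813).
Unique solution in [0, 1813): x = 1237.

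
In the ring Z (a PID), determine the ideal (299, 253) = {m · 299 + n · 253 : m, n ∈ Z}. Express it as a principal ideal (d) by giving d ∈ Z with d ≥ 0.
(299, 253) = (23); d = 23

In the PID Z, (a, b) is generated by gcd(a, b). Compute gcd(299, 253) with the extended Euclidean algorithm, tracking rows (r, s, t) with s·299 + t·253 = r:
  row A: (299, 1, 0)   [1·299 + 0·253 = 299]
  row B: (253, 0, 1)   [0·299 + 1·253 = 253]
  299 = 1·253 + 46   → row C = row A − 1·row B = (46, 1, −1)   [check: 1·299 − 1·253 = 46]
  253 = 5·46 + 23   → row D = row B − 5·row C = (23, −5, 6)   [check: −5·299 + 6·253 = 23]
  46 = 2·23 + 0   → remainder 0, stop. gcd = 23 (last nonzero row D).
So gcd(299, 253) = 23, with Bézout identity −5·299 + 6·253 = 23. Containment (⊇): the Bézout identity exhibits 23 as an element of (299, 253), giving (23) ⊆ (299, 253). Containment (⊆): since 23 | 299 and 23 | 253 (299 = 23·13, 253 = 23·11), every Z-linear combination of 299 and 253 is divisible by 23, so (299, 253) ⊆ (23). Therefore (299, 253) = (23), d = 23.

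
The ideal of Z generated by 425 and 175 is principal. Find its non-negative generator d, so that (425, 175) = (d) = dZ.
(425, 175) = (25); d = 25

In the PID Z, (a, b) is generated by gcd(a, b). Compute gcd(425, 175) with the extended Euclidean algorithm, tracking rows (r, s, t) with s·425 + t·175 = r:
  row A: (425, 1, 0)   [1·425 + 0·175 = 425]
  row B: (175, 0, 1)   [0·425 + 1·175 = 175]
  425 = 2·175 + 75   → row C = row A − 2·row B = (75, 1, −2)   [check: 1·425 − 2·175 = 75]
  175 = 2·75 + 25   → row D = row B − 2·row C = (25, −2, 5)   [check: −2·425 + 5·175 = 25]
  75 = 3·25 + 0   → remainder 0, stop. gcd = 25 (last nonzero row D).
So gcd(425, 175) = 25, with Bézout identity −2·425 + 5·175 = 25. Containment (⊇): the Bézout identity exhibits 25 as an element of (425, 175), giving (25) ⊆ (425, 175). Containment (⊆): since 25 | 425 and 25 | 175 (425 = 25·17, 175 = 25·7), every Z-linear combination of 425 and 175 is divisible by 25, so (425, 175) ⊆ (25). Therefore (425, 175) = (25), d = 25.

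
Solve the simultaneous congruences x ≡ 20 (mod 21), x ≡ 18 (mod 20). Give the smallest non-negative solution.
x ≡ 398 (mod 420); the representative in [0, 420) is 398

The moduli 21, 20 are pairwise coprime, so by the CRT there is a unique solution mod 21·20 = 420.
Solve by successive substitution. Start with x ≡ 20 (mod 21).
  Combine with x ≡ 18 (mod 20): write x = 20 + 21·t and require 20 + 21·t ≡ 18 (mod 20), i.e. 21·t ≡ 18 − 20 ≡ 18 (mod 20). Since 21^(−1) ≡ 1 (mod 20) (21 ≡ 1 (mod 20)), t ≡ 1·18 ≡ 18 (mod 20). So x ≡ 20 + 21·18 = 398 (mod 420).
Unique solution in [0, 420): x = 398.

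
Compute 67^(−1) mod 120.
Apply the extended Euclidean algorithm to (120, 67), tracking rows (r, s, t) with s·120 + t·67 = r. Each division r_prev = q·r_cur + r_new produces the new row as (previous row) − q·(current row):
  row A: (120, 1, 0)   [1·120 + 0·67 = 120]
  row B: (67, 0, 1)   [0·120 + 1·67 = 67]
  120 = 1·67 + 53   → row C = row A − 1·row B = (53, 1, −1)   [check: 1·120 − 1·67 = 53]
  67 = 1·53 + 14   → row D = row B − 1·row C = (14, −1, 2)   [check: −1·120 + 2·67 = 14]
  53 = 3·14 + 11   → row E = row C − 3·row D = (11, 4, −7)   [check: 4·120 − 7·67 = 11]
  14 = 1·11 + 3   → row F = row D − 1·row E = (3, −5, 9)   [check: −5·120 + 9·67 = 3]
  11 = 3·3 + 2   → row G = row E − 3·row F = (2, 19, −34)   [check: 19·120 − 34·67 = 2]
  3 = 1·2 + 1   → row H = row F − 1·row G = (1, −24, 43)   [check: −24·120 + 43·67 = 1]
  2 = 2·1 + 0   → remainder 0, stop. gcd = 1 (last nonzero row H).
The gcd is 1, so 67 is invertible mod 120. The last nonzero row gives −24·120 + 43·67 = 1, so t = 43. So 67^(−1) ≡ 43 (mod 120). Verify: 67 · 43 = 2881 ≡ 1 (mod 120). ✓

Final answer: 67^(−1) ≡ 43 (mod 120)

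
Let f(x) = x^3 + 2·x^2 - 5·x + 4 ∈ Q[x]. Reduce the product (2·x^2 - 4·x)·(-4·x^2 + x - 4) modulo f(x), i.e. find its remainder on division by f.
First multiply in Q[x] without reducing: a · b = -8·x^4 + 18·x^3 - 12·x^2 + 16·x. Now divide by f(x) = x^3 + 2·x^2 - 5·x + 4, eliminating the leading term at each step:
  leading term -8·x^4: subtract (-8·x)·f(x) = -8·x^4 - 16·x^3 + 40·x^2 - 32·x, leaving 34·x^3 - 52·x^2 + 48·x
  leading term 34·x^3: subtract (34)·f(x) = 34·x^3 + 68·x^2 - 170·x + 136, leaving -120·x^2 + 218·x - 136
The degree is now < 3, so this is the remainder. Hence a · b ≡ -120·x^2 + 218·x - 136 in Q[x]/(f).

Final answer: a · b ≡ -120·x^2 + 218·x - 136 (mod f(x))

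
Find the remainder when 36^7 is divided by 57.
24

Use repeated squaring. Binary(7) = 111. Walk through the bits of the exponent 7 left-to-right: at each bit after the leading one, square the running value, then multiply by 36 if the bit is 1 (always reducing mod 57):
  bit 1 = 1 (leading): start with 36.
  bit 2 = 1: square 36^2 = 1296 ≡ 42; bit is 1, so multiply 42·36 = 1512 ≡ 30 (mod 57).
  bit 3 = 1: square 30^2 = 900 ≡ 45; bit is 1, so multiply 45·36 = 1620 ≡ 24 (mod 57).
Final value: 36^7 ≡ 24 (mod 57).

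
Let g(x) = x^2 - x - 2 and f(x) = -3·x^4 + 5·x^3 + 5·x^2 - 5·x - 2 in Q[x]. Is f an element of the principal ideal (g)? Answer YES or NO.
In Q[x] the ideal (g) consists of all multiples of g, so f ∈ (g) iff g | f, i.e. iff the remainder of f on division by g is 0. Divide f by g (g is monic, so eliminate the leading term of the running remainder at each step):
  leading term -3·x^4: subtract (-3·x^2)·g(x) = -3·x^4 + 3·x^3 + 6·x^2, leaving 2·x^3 - x^2 - 5·x - 2
  leading term 2·x^3: subtract (2·x)·g(x) = 2·x^3 - 2·x^2 - 4·x, leaving x^2 - x - 2
  leading term x^2: subtract (1)·g(x) = x^2 - x - 2, leaving 0
The remainder is 0, so f(x) = g(x) · h(x) with h(x) = -3·x^2 + 2·x + 1. Hence g | f, i.e. f ∈ (g).

Final answer: YES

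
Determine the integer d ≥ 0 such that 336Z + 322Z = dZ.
In the PID Z, (a, b) is generated by gcd(a, b). Compute gcd(336, 322) with the extended Euclidean algorithm, tracking rows (r, s, t) with s·336 + t·322 = r:
  row A: (336, 1, 0)   [1·336 + 0·322 = 336]
  row B: (322, 0, 1)   [0·336 + 1·322 = 322]
  336 = 1·322 + 14   → row C = row A − 1·row B = (14, 1, −1)   [check: 1·336 − 1·322 = 14]
  322 = 23·14 + 0   → remainder 0, stop. gcd = 14 (last nonzero row C).
So gcd(336, 322) = 14, with Bézout identity 1·336 − 1·322 = 14. Containment (⊇): the Bézout identity exhibits 14 as an element of (336, 322), giving (14) ⊆ (336, 322). Containment (⊆): since 14 | 336 and 14 | 322 (336 = 14·24, 322 = 14·23), every Z-linear combination of 336 and 322 is divisible by 14, so (336, 322) ⊆ (14). Therefore (336, 322) = (14), d = 14.

Final answer: (336, 322) = (14); d = 14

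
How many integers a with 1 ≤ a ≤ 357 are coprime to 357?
192

The number of a ∈ {1, ..., 357} with gcd(a, 357) = 1 is by definition Euler's totient φ(357). φ is multiplicative, with φ(p^e) = p^e − p^(e−1). Factorise 357 = 3 · 7 · 17. Then
  φ(357) = (3 − 1) · (7 − 1) · (17 − 1) = 2 · 6 · 16 = 192.
So there are 192 such integers.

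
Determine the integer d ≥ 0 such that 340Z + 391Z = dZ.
In the PID Z, (a, b) is generated by gcd(a, b). Compute gcd(391, 340) with the extended Euclidean algorithm, tracking rows (r, s, t) with s·391 + t·340 = r:
  row A: (391, 1, 0)   [1·391 + 0·340 = 391]
  row B: (340, 0, 1)   [0·391 + 1·340 = 340]
  391 = 1·340 + 51   → row C = row A − 1·row B = (51, 1, −1)   [check: 1·391 − 1·340 = 51]
  340 = 6·51 + 34   → row D = row B − 6·row C = (34, −6, 7)   [check: −6·391 + 7·340 = 34]
  51 = 1·34 + 17   → row E = row C − 1·row D = (17, 7, −8)   [check: 7·391 − 8·340 = 17]
  34 = 2·17 + 0   → remainder 0, stop. gcd = 17 (last nonzero row E).
So gcd(340, 391) = 17, with Bézout identity 7·391 − 8·340 = 17. Containment (⊇): the Bézout identity exhibits 17 as an element of (340, 391), giving (17) ⊆ (340, 391). Containment (⊆): since 17 | 340 and 17 | 391 (340 = 17·20, 391 = 17·23), every Z-linear combination of 340 and 391 is divisible by 17, so (340, 391) ⊆ (17). Therefore (340, 391) = (17), d = 17.

Final answer: (340, 391) = (17); d = 17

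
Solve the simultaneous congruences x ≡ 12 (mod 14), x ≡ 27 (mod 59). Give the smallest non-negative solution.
x ≡ 558 (mod 826); the representative in [0, 826) is 558

The moduli 14, 59 are pairwise coprime, so by the CRT there is a unique solution mod 14·59 = 826.
Solve by successive substitution. Start with x ≡ 12 (mod 14).
  Combine with x ≡ 27 (mod 59): write x = 12 + 14·t and require 12 + 14·t ≡ 27 (mod 59), i.e. 14·t ≡ 27 − 12 ≡ 15 (mod 59). Since 14^(−1) ≡ 38 (mod 59), t ≡ 38·15 ≡ 39 (mod 59). So x ≡ 12 + 14·39 = 558 (mod 826).
Unique solution in [0, 826): x = 558.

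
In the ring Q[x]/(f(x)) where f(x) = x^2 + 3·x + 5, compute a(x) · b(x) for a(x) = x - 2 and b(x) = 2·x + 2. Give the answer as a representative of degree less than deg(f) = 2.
a · b ≡ -8·x - 14 (mod f(x))

First multiply in Q[x] without reducing: a · b = 2·x^2 - 2·x - 4. Now divide by f(x) = x^2 + 3·x + 5, eliminating the leading term at each step:
  leading term 2·x^2: subtract (2)·f(x) = 2·x^2 + 6·x + 10, leaving -8·x - 14
The degree is now < 2, so this is the remainder. Hence a · b ≡ -8·x - 14 in Q[x]/(f).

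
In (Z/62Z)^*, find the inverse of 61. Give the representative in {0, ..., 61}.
Apply the extended Euclidean algorithm to (62, 61), tracking rows (r, s, t) with s·62 + t·61 = r. Each division r_prev = q·r_cur + r_new produces the new row as (previous row) − q·(current row):
  row A: (62, 1, 0)   [1·62 + 0·61 = 62]
  row B: (61, 0, 1)   [0·62 + 1·61 = 61]
  62 = 1·61 + 1   → row C = row A − 1·row B = (1, 1, −1)   [check: 1·62 − 1·61 = 1]
  61 = 61·1 + 0   → remainder 0, stop. gcd = 1 (last nonzero row C).
The gcd is 1, so 61 is invertible mod 62. The last nonzero row gives 1·62 − 1·61 = 1, so t = −1. So 61^(−1) ≡ −1 ≡ 61 (mod 62). Verify: 61 · 61 = 3721 ≡ 1 (mod 62). ✓

Final answer: 61^(−1) ≡ 61 (mod 62)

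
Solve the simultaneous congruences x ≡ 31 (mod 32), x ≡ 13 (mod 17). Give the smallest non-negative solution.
The moduli 32, 17 are pairwise coprime, so by the CRT there is a unique solution mod 32·17 = 544.
Solve by successive substitution. Start with x ≡ 31 (mod 32).
  Combine with x ≡ 13 (mod 17): write x = 31 + 32·t and require 31 + 32·t ≡ 13 (mod 17), i.e. 32·t ≡ 13 − 31 ≡ 16 (mod 17). Since 32^(−1) ≡ 8 (mod 17) (32 ≡ 15 (mod 17)), t ≡ 8·16 ≡ 9 (mod 17). So x ≡ 31 + 32·9 = 319 (mod 544).
Unique solution in [0, 544): x = 319.

Final answer: x ≡ 319 (mod 544); the representative in [0, 544) is 319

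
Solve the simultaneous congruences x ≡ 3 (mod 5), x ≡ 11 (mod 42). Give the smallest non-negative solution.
x ≡ 53 (mod 210); the representative in [0, 210) is 53

The moduli 5, 42 are pairwise coprime, so by the CRT there is a unique solution mod 5·42 = 210.
Solve by successive substitution. Start with x ≡ 3 (mod 5).
  Combine with x ≡ 11 (mod 42): write x = 3 + 5·t and require 3 + 5·t ≡ 11 (mod 42), i.e. 5·t ≡ 11 − 3 ≡ 8 (mod 42). Since 5^(−1) ≡ 17 (mod 42), t ≡ 17·8 ≡ 10 (mod 42). So x ≡ 3 + 5·10 = 53 (mod 210).
Unique solution in [0, 210): x = 53.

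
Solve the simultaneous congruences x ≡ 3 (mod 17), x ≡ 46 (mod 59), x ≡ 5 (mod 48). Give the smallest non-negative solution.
The moduli 17, 59, 48 are pairwise coprime, so by the CRT there is a unique solution mod 17·59·48 = 48144.
Solve by successive substitution. Start with x ≡ 3 (mod 17).
  Combine with x ≡ 46 (mod 59): write x = 3 + 17·t and require 3 + 17·t ≡ 46 (mod 59), i.e. 17·t ≡ 46 − 3 ≡ 43 (mod 59). Since 17^(−1) ≡ 7 (mod 59), t ≡ 7·43 ≡ 6 (mod 59). So x ≡ 3 + 17·6 = 105 (mod 1003).
  Combine with x ≡ 5 (mod 48): write x = 105 + 1003·t and require 105 + 1003·t ≡ 5 (mod 48), i.e. 1003·t ≡ 5 − 105 ≡ 44 (mod 48). Since 1003^(−1) ≡ 19 (mod 48) (1003 ≡ 43 (mod 48)), t ≡ 19·44 ≡ 20 (mod 48). So x ≡ 105 + 1003·20 = 20165 (mod 48144).
Unique solution in [0, 48144): x = 20165.

Final answer: x ≡ 20165 (mod 48144); the representative in [0, 48144) is 20165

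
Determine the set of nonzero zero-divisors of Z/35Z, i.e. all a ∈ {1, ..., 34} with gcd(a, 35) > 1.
nonzero zero-divisors of Z/35Z = {5, 7, 10, 14, 15, 20, 21, 25, 28, 30}

An element a ∈ Z/35Z (with a ≠ 0) is a zero-divisor iff gcd(a, 35) > 1 (because a is a unit precisely when gcd(a, n) = 1, and in Z/nZ every nonzero, non-unit element is a zero-divisor). Scan a = 1, ..., 34 and keep those with gcd(a, 35) > 1:
  gcd(5, 35) = 5, gcd(7, 35) = 7, gcd(10, 35) = 5, gcd(14, 35) = 7, gcd(15, 35) = 5, gcd(20, 35) = 5, gcd(21, 35) = 7, gcd(25, 35) = 5, gcd(28, 35) = 7, gcd(30, 35) = 5.
All other a ∈ {1, ..., 34} have gcd(a, 35) = 1 and are units. So the nonzero zero-divisors are exactly the 10 values of a appearing in this scan.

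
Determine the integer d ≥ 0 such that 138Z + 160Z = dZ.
(138, 160) = (2); d = 2

In the PID Z, (a, b) is generated by gcd(a, b). Compute gcd(160, 138) with the extended Euclidean algorithm, tracking rows (r, s, t) with s·160 + t·138 = r:
  row A: (160, 1, 0)   [1·160 + 0·138 = 160]
  row B: (138, 0, 1)   [0·160 + 1·138 = 138]
  160 = 1·138 + 22   → row C = row A − 1·row B = (22, 1, −1)   [check: 1·160 − 1·138 = 22]
  138 = 6·22 + 6   → row D = row B − 6·row C = (6, −6, 7)   [check: −6·160 + 7·138 = 6]
  22 = 3·6 + 4   → row E = row C − 3·row D = (4, 19, −22)   [check: 19·160 − 22·138 = 4]
  6 = 1·4 + 2   → row F = row D − 1·row E = (2, −25, 29)   [check: −25·160 + 29·138 = 2]
  4 = 2·2 + 0   → remainder 0, stop. gcd = 2 (last nonzero row F).
So gcd(138, 160) = 2, with Bézout identity −25·160 + 29·138 = 2. Containment (⊇): the Bézout identity exhibits 2 as an element of (138, 160), giving (2) ⊆ (138, 160). Containment (⊆): since 2 | 138 and 2 | 160 (138 = 2·69, 160 = 2·80), every Z-linear combination of 138 and 160 is divisible by 2, so (138, 160) ⊆ (2). Therefore (138, 160) = (2), d = 2.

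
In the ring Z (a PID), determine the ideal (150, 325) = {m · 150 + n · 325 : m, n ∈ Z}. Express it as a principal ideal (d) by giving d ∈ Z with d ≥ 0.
In the PID Z, (a, b) is generated by gcd(a, b). Compute gcd(325, 150) with the extended Euclidean algorithm, tracking rows (r, s, t) with s·325 + t·150 = r:
  row A: (325, 1, 0)   [1·325 + 0·150 = 325]
  row B: (150, 0, 1)   [0·325 + 1·150 = 150]
  325 = 2·150 + 25   → row C = row A − 2·row B = (25, 1, −2)   [check: 1·325 − 2·150 = 25]
  150 = 6·25 + 0   → remainder 0, stop. gcd = 25 (last nonzero row C).
So gcd(150, 325) = 25, with Bézout identity 1·325 − 2·150 = 25. Containment (⊇): the Bézout identity exhibits 25 as an element of (150, 325), giving (25) ⊆ (150, 325). Containment (⊆): since 25 | 150 and 25 | 325 (150 = 25·6, 325 = 25·13), every Z-linear combination of 150 and 325 is divisible by 25, so (150, 325) ⊆ (25). Therefore (150, 325) = (25), d = 25.

Final answer: (150, 325) = (25); d = 25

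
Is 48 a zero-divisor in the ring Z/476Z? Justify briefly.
gcd(48, 476) = 4 > 1, so 48 is not a unit in Z/476Z. In Z/nZ every nonzero non-unit is a zero-divisor: explicitly, take b = 476/gcd = 119 ≠ 0 (mod 476); then 48·119 = 5712 = 12·476, i.e. 48·119 ≡ 0 (mod 476). So 48 is a zero-divisor.

Final answer: YES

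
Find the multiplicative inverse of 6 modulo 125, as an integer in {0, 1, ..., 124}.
6^(−1) ≡ 21 (mod 125)

Apply the extended Euclidean algorithm to (125, 6), tracking rows (r, s, t) with s·125 + t·6 = r. Each division r_prev = q·r_cur + r_new produces the new row as (previous row) − q·(current row):
  row A: (125, 1, 0)   [1·125 + 0·6 = 125]
  row B: (6, 0, 1)   [0·125 + 1·6 = 6]
  125 = 20·6 + 5   → row C = row A − 20·row B = (5, 1, −20)   [check: 1·125 − 20·6 = 5]
  6 = 1·5 + 1   → row D = row B − 1·row C = (1, −1, 21)   [check: −1·125 + 21·6 = 1]
  5 = 5·1 + 0   → remainder 0, stop. gcd = 1 (last nonzero row D).
The gcd is 1, so 6 is invertible mod 125. The last nonzero row gives −1·125 + 21·6 = 1, so t = 21. So 6^(−1) ≡ 21 (mod 125). Verify: 6 · 21 = 126 ≡ 1 (mod 125). ✓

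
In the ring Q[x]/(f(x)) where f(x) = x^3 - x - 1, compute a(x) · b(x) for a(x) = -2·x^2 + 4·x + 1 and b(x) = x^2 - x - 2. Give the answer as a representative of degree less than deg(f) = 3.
First multiply in Q[x] without reducing: a · b = -2·x^4 + 6·x^3 + x^2 - 9·x - 2. Now divide by f(x) = x^3 - x - 1, eliminating the leading term at each step:
  leading term -2·x^4: subtract (-2·x)·f(x) = -2·x^4 + 2·x^2 + 2·x, leaving 6·x^3 - x^2 - 11·x - 2
  leading term 6·x^3: subtract (6)·f(x) = 6·x^3 - 6·x - 6, leaving -x^2 - 5·x + 4
The degree is now < 3, so this is the remainder. Hence a · b ≡ -x^2 - 5·x + 4 in Q[x]/(f).

Final answer: a · b ≡ -x^2 - 5·x + 4 (mod f(x))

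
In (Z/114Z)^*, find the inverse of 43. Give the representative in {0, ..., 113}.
43^(−1) ≡ 61 (mod 114)

Apply the extended Euclidean algorithm to (114, 43), tracking rows (r, s, t) with s·114 + t·43 = r. Each division r_prev = q·r_cur + r_new produces the new row as (previous row) − q·(current row):
  row A: (114, 1, 0)   [1·114 + 0·43 = 114]
  row B: (43, 0, 1)   [0·114 + 1·43 = 43]
  114 = 2·43 + 28   → row C = row A − 2·row B = (28, 1, −2)   [check: 1·114 − 2·43 = 28]
  43 = 1·28 + 15   → row D = row B − 1·row C = (15, −1, 3)   [check: −1·114 + 3·43 = 15]
  28 = 1·15 + 13   → row E = row C − 1·row D = (13, 2, −5)   [check: 2·114 − 5·43 = 13]
  15 = 1·13 + 2   → row F = row D − 1·row E = (2, −3, 8)   [check: −3·114 + 8·43 = 2]
  13 = 6·2 + 1   → row G = row E − 6·row F = (1, 20, −53)   [check: 20·114 − 53·43 = 1]
  2 = 2·1 + 0   → remainder 0, stop. gcd = 1 (last nonzero row G).
The gcd is 1, so 43 is invertible mod 114. The last nonzero row gives 20·114 − 53·43 = 1, so t = −53. So 43^(−1) ≡ −53 ≡ 61 (mod 114). Verify: 43 · 61 = 2623 ≡ 1 (mod 114). ✓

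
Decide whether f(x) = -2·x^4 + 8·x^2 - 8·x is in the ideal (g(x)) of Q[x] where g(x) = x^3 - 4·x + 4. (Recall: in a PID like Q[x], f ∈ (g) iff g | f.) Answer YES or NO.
YES

In Q[x] the ideal (g) consists of all multiples of g, so f ∈ (g) iff g | f, i.e. iff the remainder of f on division by g is 0. Divide f by g (g is monic, so eliminate the leading term of the running remainder at each step):
  leading term -2·x^4: subtract (-2·x)·g(x) = -2·x^4 + 8·x^2 - 8·x, leaving 0
The remainder is 0, so f(x) = g(x) · h(x) with h(x) = -2·x. Hence g | f, i.e. f ∈ (g).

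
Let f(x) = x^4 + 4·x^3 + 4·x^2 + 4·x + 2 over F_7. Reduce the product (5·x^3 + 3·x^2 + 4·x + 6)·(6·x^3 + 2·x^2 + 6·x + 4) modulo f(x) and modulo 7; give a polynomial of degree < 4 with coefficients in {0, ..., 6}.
a · b ≡ x^3 + 6·x^2 + 5·x + 3 (mod f(x))

Multiply as integer polynomials: a · b = 30·x^6 + 28·x^5 + 60·x^4 + 82·x^3 + 48·x^2 + 52·x + 24. Reducing coefficients mod 7: a · b ≡ 2·x^6 + 4·x^4 + 5·x^3 + 6·x^2 + 3·x + 3. Now divide by f(x) = x^4 + 4·x^3 + 4·x^2 + 4·x + 2 in F_7[x], eliminating the leading term at each step:
  leading term 2·x^6: subtract (2·x^2)·f(x) = 2·x^6 + x^5 + x^4 + x^3 + 4·x^2, leaving 6·x^5 + 3·x^4 + 4·x^3 + 2·x^2 + 3·x + 3 (coefficients mod 7)
  leading term 6·x^5: subtract (6·x)·f(x) = 6·x^5 + 3·x^4 + 3·x^3 + 3·x^2 + 5·x, leaving x^3 + 6·x^2 + 5·x + 3 (coefficients mod 7)
The degree is now < 4, so this is the remainder. Hence a · b ≡ x^3 + 6·x^2 + 5·x + 3 in F_7[x]/(f).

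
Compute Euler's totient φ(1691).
φ(1691) = 1584

φ is multiplicative, with φ(p^e) = p^e − p^(e−1). Factorise 1691 = 19 · 89. Then
  φ(1691) = (19 − 1) · (89 − 1) = 18 · 88 = 1584.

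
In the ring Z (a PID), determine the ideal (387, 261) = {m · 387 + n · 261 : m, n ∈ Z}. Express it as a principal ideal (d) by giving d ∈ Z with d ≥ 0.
In the PID Z, (a, b) is generated by gcd(a, b). Compute gcd(387, 261) with the extended Euclidean algorithm, tracking rows (r, s, t) with s·387 + t·261 = r:
  row A: (387, 1, 0)   [1·387 + 0·261 = 387]
  row B: (261, 0, 1)   [0·387 + 1·261 = 261]
  387 = 1·261 + 126   → row C = row A − 1·row B = (126, 1, −1)   [check: 1·387 − 1·261 = 126]
  261 = 2·126 + 9   → row D = row B − 2·row C = (9, −2, 3)   [check: −2·387 + 3·261 = 9]
  126 = 14·9 + 0   → remainder 0, stop. gcd = 9 (last nonzero row D).
So gcd(387, 261) = 9, with Bézout identity −2·387 + 3·261 = 9. Containment (⊇): the Bézout identity exhibits 9 as an element of (387, 261), giving (9) ⊆ (387, 261). Containment (⊆): since 9 | 387 and 9 | 261 (387 = 9·43, 261 = 9·29), every Z-linear combination of 387 and 261 is divisible by 9, so (387, 261) ⊆ (9). Therefore (387, 261) = (9), d = 9.

Final answer: (387, 261) = (9); d = 9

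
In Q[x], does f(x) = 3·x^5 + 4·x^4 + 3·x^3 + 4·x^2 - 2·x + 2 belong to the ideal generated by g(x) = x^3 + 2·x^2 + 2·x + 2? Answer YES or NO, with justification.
YES

In Q[x] the ideal (g) consists of all multiples of g, so f ∈ (g) iff g | f, i.e. iff the remainder of f on division by g is 0. Divide f by g (g is monic, so eliminate the leading term of the running remainder at each step):
  leading term 3·x^5: subtract (3·x^2)·g(x) = 3·x^5 + 6·x^4 + 6·x^3 + 6·x^2, leaving -2·x^4 - 3·x^3 - 2·x^2 - 2·x + 2
  leading term -2·x^4: subtract (-2·x)·g(x) = -2·x^4 - 4·x^3 - 4·x^2 - 4·x, leaving x^3 + 2·x^2 + 2·x + 2
  leading term x^3: subtract (1)·g(x) = x^3 + 2·x^2 + 2·x + 2, leaving 0
The remainder is 0, so f(x) = g(x) · h(x) with h(x) = 3·x^2 - 2·x + 1. Hence g | f, i.e. f ∈ (g).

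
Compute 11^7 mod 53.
Use repeated squaring. Binary(7) = 111. Walk through the bits of the exponent 7 left-to-right: at each bit after the leading one, square the running value, then multiply by 11 if the bit is 1 (always reducing mod 53):
  bit 1 = 1 (leading): start with 11.
  bit 2 = 1: square 11^2 = 121 ≡ 15; bit is 1, so multiply 15·11 = 165 ≡ 6 (mod 53).
  bit 3 = 1: square 6^2 = 36; bit is 1, so multiply 36·11 = 396 ≡ 25 (mod 53).
Final value: 11^7 ≡ 25 (mod 53).

Final answer: 25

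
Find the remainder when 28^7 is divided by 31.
Use repeated squaring. Binary(7) = 111. Walk through the bits of the exponent 7 left-to-right: at each bit after the leading one, square the running value, then multiply by 28 if the bit is 1 (always reducing mod 31):
  bit 1 = 1 (leading): start with 28.
  bit 2 = 1: square 28^2 = 784 ≡ 9; bit is 1, so multiply 9·28 = 252 ≡ 4 (mod 31).
  bit 3 = 1: square 4^2 = 16; bit is 1, so multiply 16·28 = 448 ≡ 14 (mod 31).
Final value: 28^7 ≡ 14 (mod 31).

Final answer: 14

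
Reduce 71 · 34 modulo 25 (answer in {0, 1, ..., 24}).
Reduce the factors first: 71 ≡ 21, 34 ≡ 9 (mod 25), so 71 · 34 ≡ 21 · 9 (mod 25). 21 · 9 = 189. Dividing by 25: 189 = 7·25 + 14. So (71 · 34) mod 25 = 14.

Final answer: 14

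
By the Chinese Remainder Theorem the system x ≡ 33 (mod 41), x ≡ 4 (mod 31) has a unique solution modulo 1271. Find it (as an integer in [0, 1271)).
The moduli 41, 31 are pairwise coprime, so by the CRT there is a unique solution mod 41·31 = 1271.
Solve by successive substitution. Start with x ≡ 33 (mod 41).
  Combine with x ≡ 4 (mod 31): write x = 33 + 41·t and require 33 + 41·t ≡ 4 (mod 31), i.e. 41·t ≡ 4 − 33 ≡ 2 (mod 31). Since 41^(−1) ≡ 28 (mod 31) (41 ≡ 10 (mod 31)), t ≡ 28·2 ≡ 25 (mod 31). So x ≡ 33 + 41·25 = 1058 (mod 1271).
Unique solution in [0, 1271): x = 1058.

Final answer: x ≡ 1058 (mod 1271); the representative in [0, 1271) is 1058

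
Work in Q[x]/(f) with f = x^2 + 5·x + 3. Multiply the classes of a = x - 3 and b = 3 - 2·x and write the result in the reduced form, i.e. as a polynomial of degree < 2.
First multiply in Q[x] without reducing: a · b = -2·x^2 + 9·x - 9. Now divide by f(x) = x^2 + 5·x + 3, eliminating the leading term at each step:
  leading term -2·x^2: subtract (-2)·f(x) = -2·x^2 - 10·x - 6, leaving 19·x - 3
The degree is now < 2, so this is the remainder. Hence a · b ≡ 19·x - 3 in Q[x]/(f).

Final answer: a · b ≡ 19·x - 3 (mod f(x))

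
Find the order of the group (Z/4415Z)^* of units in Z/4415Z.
(Z/4415Z)^* consists of the classes a with gcd(a, 4415) = 1, so its order is φ(4415). φ is multiplicative, with φ(p^e) = p^e − p^(e−1). Factorise 4415 = 5 · 883. Then
  φ(4415) = (5 − 1) · (883 − 1) = 4 · 882 = 3528.
Thus |(Z/4415Z)^*| = 3528.

Final answer: |(Z/4415Z)^*| = 3528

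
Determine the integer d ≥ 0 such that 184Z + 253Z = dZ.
In the PID Z, (a, b) is generated by gcd(a, b). Compute gcd(253, 184) with the extended Euclidean algorithm, tracking rows (r, s, t) with s·253 + t·184 = r:
  row A: (253, 1, 0)   [1·253 + 0·184 = 253]
  row B: (184, 0, 1)   [0·253 + 1·184 = 184]
  253 = 1·184 + 69   → row C = row A − 1·row B = (69, 1, −1)   [check: 1·253 − 1·184 = 69]
  184 = 2·69 + 46   → row D = row B − 2·row C = (46, −2, 3)   [check: −2·253 + 3·184 = 46]
  69 = 1·46 + 23   → row E = row C − 1·row D = (23, 3, −4)   [check: 3·253 − 4·184 = 23]
  46 = 2·23 + 0   → remainder 0, stop. gcd = 23 (last nonzero row E).
So gcd(184, 253) = 23, with Bézout identity 3·253 − 4·184 = 23. Containment (⊇): the Bézout identity exhibits 23 as an element of (184, 253), giving (23) ⊆ (184, 253). Containment (⊆): since 23 | 184 and 23 | 253 (184 = 23·8, 253 = 23·11), every Z-linear combination of 184 and 253 is divisible by 23, so (184, 253) ⊆ (23). Therefore (184, 253) = (23), d = 23.

Final answer: (184, 253) = (23); d = 23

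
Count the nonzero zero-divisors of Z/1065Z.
Z/1065Z has 504 nonzero zero-divisors

In Z/1065Z each nonzero element is either a unit (gcd with 1065 is 1) or a zero-divisor (gcd > 1). The number of units is φ(1065): factorise 1065 = 3 · 5 · 71, so φ(1065) = (3 − 1) · (5 − 1) · (71 − 1) = 2 · 4 · 70 = 560. The nonzero elements number 1065 − 1 = 1064. Hence the nonzero zero-divisors number 1064 − 560 = 504.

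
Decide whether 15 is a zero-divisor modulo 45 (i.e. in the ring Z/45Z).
gcd(15, 45) = 15 > 1, so 15 is not a unit in Z/45Z. In Z/nZ every nonzero non-unit is a zero-divisor: explicitly, take b = 45/gcd = 3 ≠ 0 (mod 45); then 15·3 = 45 = 1·45, i.e. 15·3 ≡ 0 (mod 45). So 15 is a zero-divisor.

Final answer: YES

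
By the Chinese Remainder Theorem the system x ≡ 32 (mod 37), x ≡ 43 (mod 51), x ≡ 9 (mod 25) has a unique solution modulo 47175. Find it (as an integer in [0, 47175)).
x ≡ 27634 (mod 47175); the representative in [0, 47175) is 27634

The moduli 37, 51, 25 are pairwise coprime, so by the CRT there is a unique solution mod 37·51·25 = 47175.
Solve by successive substitution. Start with x ≡ 32 (mod 37).
  Combine with x ≡ 43 (mod 51): write x = 32 + 37·t and require 32 + 37·t ≡ 43 (mod 51), i.e. 37·t ≡ 43 − 32 ≡ 11 (mod 51). Since 37^(−1) ≡ 40 (mod 51), t ≡ 40·11 ≡ 32 (mod 51). So x ≡ 32 + 37·32 = 1216 (mod 1887).
  Combine with x ≡ 9 (mod 25): write x = 1216 + 1887·t and require 1216 + 1887·t ≡ 9 (mod 25), i.e. 1887·t ≡ 9 − 1216 ≡ 18 (mod 25). Since 1887^(−1) ≡ 23 (mod 25) (1887 ≡ 12 (mod 25)), t ≡ 23·18 ≡ 14 (mod 25). So x ≡ 1216 + 1887·14 = 27634 (mod 47175).
Unique solution in [0, 47175): x = 27634.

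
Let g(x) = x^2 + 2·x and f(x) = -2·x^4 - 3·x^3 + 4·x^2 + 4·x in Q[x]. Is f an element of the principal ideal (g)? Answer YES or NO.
In Q[x] the ideal (g) consists of all multiples of g, so f ∈ (g) iff g | f, i.e. iff the remainder of f on division by g is 0. Divide f by g (g is monic, so eliminate the leading term of the running remainder at each step):
  leading term -2·x^4: subtract (-2·x^2)·g(x) = -2·x^4 - 4·x^3, leaving x^3 + 4·x^2 + 4·x
  leading term x^3: subtract (x)·g(x) = x^3 + 2·x^2, leaving 2·x^2 + 4·x
  leading term 2·x^2: subtract (2)·g(x) = 2·x^2 + 4·x, leaving 0
The remainder is 0, so f(x) = g(x) · h(x) with h(x) = -2·x^2 + x + 2. Hence g | f, i.e. f ∈ (g).

Final answer: YES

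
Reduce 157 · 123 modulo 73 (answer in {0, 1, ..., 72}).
39

Reduce the factors first: 157 ≡ 11, 123 ≡ 50 (mod 73), so 157 · 123 ≡ 11 · 50 (mod 73). 11 · 50 = 550. Dividing by 73: 550 = 7·73 + 39. So (157 · 123) mod 73 = 39.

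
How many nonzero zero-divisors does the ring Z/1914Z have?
Z/1914Z has 1353 nonzero zero-divisors

In Z/1914Z each nonzero element is either a unit (gcd with 1914 is 1) or a zero-divisor (gcd > 1). The number of units is φ(1914): factorise 1914 = 2 · 3 · 11 · 29, so φ(1914) = (2 − 1) · (3 − 1) · (11 − 1) · (29 − 1) = 1 · 2 · 10 · 28 = 560. The nonzero elements number 1914 − 1 = 1913. Hence the nonzero zero-divisors number 1913 − 560 = 1353.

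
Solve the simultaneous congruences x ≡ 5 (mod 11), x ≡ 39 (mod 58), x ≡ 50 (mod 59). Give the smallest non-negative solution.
x ≡ 33621 (mod 37642); the representative in [0, 37642) is 33621

The moduli 11, 58, 59 are pairwise coprime, so by the CRT there is a unique solution mod 11·58·59 = 37642.
Solve by successive substitution. Start with x ≡ 5 (mod 11).
  Combine with x ≡ 39 (mod 58): write x = 5 + 11·t and require 5 + 11·t ≡ 39 (mod 58), i.e. 11·t ≡ 39 − 5 ≡ 34 (mod 58). Since 11^(−1) ≡ 37 (mod 58), t ≡ 37·34 ≡ 40 (mod 58). So x ≡ 5 + 11·40 = 445 (mod 638).
  Combine with x ≡ 50 (mod 59): write x = 445 + 638·t and require 445 + 638·t ≡ 50 (mod 59), i.e. 638·t ≡ 50 − 445 ≡ 18 (mod 59). Since 638^(−1) ≡ 16 (mod 59) (638 ≡ 48 (mod 59)), t ≡ 16·18 ≡ 52 (mod 59). So x ≡ 445 + 638·52 = 33621 (mod 37642).
Unique solution in [0, 37642): x = 33621.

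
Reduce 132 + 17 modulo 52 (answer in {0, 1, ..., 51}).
Reduce the summands first: 132 ≡ 28 (mod 52), so 132 + 17 ≡ 28 + 17 (mod 52). 28 + 17 = 45; 45 = 0·52 + 45, so (132 + 17) mod 52 = 45.

Final answer: 45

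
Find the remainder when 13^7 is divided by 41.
Use repeated squaring. Binary(7) = 111. Walk through the bits of the exponent 7 left-to-right: at each bit after the leading one, square the running value, then multiply by 13 if the bit is 1 (always reducing mod 41):
  bit 1 = 1 (leading): start with 13.
  bit 2 = 1: square 13^2 = 169 ≡ 5; bit is 1, so multiply 5·13 = 65 ≡ 24 (mod 41).
  bit 3 = 1: square 24^2 = 576 ≡ 2; bit is 1, so multiply 2·13 = 26 (mod 41).
Final value: 13^7 ≡ 26 (mod 41).

Final answer: 26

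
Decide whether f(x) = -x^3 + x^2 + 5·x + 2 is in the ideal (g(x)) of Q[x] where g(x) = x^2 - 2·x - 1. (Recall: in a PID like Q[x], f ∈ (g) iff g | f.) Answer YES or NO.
In Q[x] the ideal (g) consists of all multiples of g, so f ∈ (g) iff g | f, i.e. iff the remainder of f on division by g is 0. Divide f by g (g is monic, so eliminate the leading term of the running remainder at each step):
  leading term -x^3: subtract (-x)·g(x) = -x^3 + 2·x^2 + x, leaving -x^2 + 4·x + 2
  leading term -x^2: subtract (-1)·g(x) = -x^2 + 2·x + 1, leaving 2·x + 1
The remainder r(x) = 2·x + 1 ≠ 0 (and deg r < deg g), so g ∤ f, i.e. f ∉ (g).

Final answer: NO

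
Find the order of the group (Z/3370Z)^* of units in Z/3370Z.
|(Z/3370Z)^*| = 1344

(Z/3370Z)^* consists of the classes a with gcd(a, 3370) = 1, so its order is φ(3370). φ is multiplicative, with φ(p^e) = p^e − p^(e−1). Factorise 3370 = 2 · 5 · 337. Then
  φ(3370) = (2 − 1) · (5 − 1) · (337 − 1) = 1 · 4 · 336 = 1344.
Thus |(Z/3370Z)^*| = 1344.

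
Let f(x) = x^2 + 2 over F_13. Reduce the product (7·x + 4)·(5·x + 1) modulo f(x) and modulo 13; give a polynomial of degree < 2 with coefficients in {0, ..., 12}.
Multiply as integer polynomials: a · b = 35·x^2 + 27·x + 4. Reducing coefficients mod 13: a · b ≡ 9·x^2 + x + 4. Now divide by f(x) = x^2 + 2 in F_13[x], eliminating the leading term at each step:
  leading term 9·x^2: subtract (9)·f(x) = 9·x^2 + 5, leaving x + 12 (coefficients mod 13)
The degree is now < 2, so this is the remainder. Hence a · b ≡ x + 12 in F_13[x]/(f).

Final answer: a · b ≡ x + 12 (mod f(x))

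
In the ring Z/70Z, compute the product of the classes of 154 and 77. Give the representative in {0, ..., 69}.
28

Reduce the factors first: 154 ≡ 14, 77 ≡ 7 (mod 70), so 154 · 77 ≡ 14 · 7 (mod 70). 14 · 7 = 98. Dividing by 70: 98 = 1·70 + 28. So (154 · 77) mod 70 = 28.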